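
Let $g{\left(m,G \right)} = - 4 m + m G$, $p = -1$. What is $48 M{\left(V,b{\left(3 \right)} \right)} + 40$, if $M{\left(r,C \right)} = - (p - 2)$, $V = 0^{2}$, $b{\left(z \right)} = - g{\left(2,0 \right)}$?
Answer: $184$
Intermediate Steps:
$g{\left(m,G \right)} = - 4 m + G m$
$b{\left(z \right)} = 8$ ($b{\left(z \right)} = - 2 \left(-4 + 0\right) = - 2 \left(-4\right) = \left(-1\right) \left(-8\right) = 8$)
$V = 0$
$M{\left(r,C \right)} = 3$ ($M{\left(r,C \right)} = - (-1 - 2) = \left(-1\right) \left(-3\right) = 3$)
$48 M{\left(V,b{\left(3 \right)} \right)} + 40 = 48 \cdot 3 + 40 = 144 + 40 = 184$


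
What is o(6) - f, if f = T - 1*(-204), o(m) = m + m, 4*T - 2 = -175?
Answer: -595/4 ≈ -148.75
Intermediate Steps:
T = -173/4 (T = ½ + (¼)*(-175) = ½ - 175/4 = -173/4 ≈ -43.250)
o(m) = 2*m
f = 643/4 (f = -173/4 - 1*(-204) = -173/4 + 204 = 643/4 ≈ 160.75)
o(6) - f = 2*6 - 1*643/4 = 12 - 643/4 = -595/4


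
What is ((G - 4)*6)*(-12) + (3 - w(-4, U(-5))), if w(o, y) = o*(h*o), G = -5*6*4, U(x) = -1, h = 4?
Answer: 8867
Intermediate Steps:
G = -120 (G = -30*4 = -120)
w(o, y) = 4*o**2 (w(o, y) = o*(4*o) = 4*o**2)
((G - 4)*6)*(-12) + (3 - w(-4, U(-5))) = ((-120 - 4)*6)*(-12) + (3 - 4*(-4)**2) = -124*6*(-12) + (3 - 4*16) = -744*(-12) + (3 - 1*64) = 8928 + (3 - 64) = 8928 - 61 = 8867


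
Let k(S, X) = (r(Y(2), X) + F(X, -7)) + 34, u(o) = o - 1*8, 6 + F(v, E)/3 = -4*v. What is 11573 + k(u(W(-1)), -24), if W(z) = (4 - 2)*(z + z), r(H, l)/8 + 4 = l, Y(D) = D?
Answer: 11653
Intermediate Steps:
r(H, l) = -32 + 8*l
F(v, E) = -18 - 12*v (F(v, E) = -18 + 3*(-4*v) = -18 - 12*v)
W(z) = 4*z (W(z) = 2*(2*z) = 4*z)
u(o) = -8 + o (u(o) = o - 8 = -8 + o)
k(S, X) = -16 - 4*X (k(S, X) = ((-32 + 8*X) + (-18 - 12*X)) + 34 = (-50 - 4*X) + 34 = -16 - 4*X)
11573 + k(u(W(-1)), -24) = 11573 + (-16 - 4*(-24)) = 11573 + (-16 + 96) = 11573 + 80 = 11653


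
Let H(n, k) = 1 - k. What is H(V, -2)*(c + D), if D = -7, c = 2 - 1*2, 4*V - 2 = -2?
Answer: -21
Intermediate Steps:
V = 0 (V = ½ + (¼)*(-2) = ½ - ½ = 0)
c = 0 (c = 2 - 2 = 0)
H(V, -2)*(c + D) = (1 - 1*(-2))*(0 - 7) = (1 + 2)*(-7) = 3*(-7) = -21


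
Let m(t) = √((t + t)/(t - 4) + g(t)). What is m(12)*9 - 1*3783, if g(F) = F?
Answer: -3783 + 9*√15 ≈ -3748.1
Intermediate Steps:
m(t) = √(t + 2*t/(-4 + t)) (m(t) = √((t + t)/(t - 4) + t) = √((2*t)/(-4 + t) + t) = √(2*t/(-4 + t) + t) = √(t + 2*t/(-4 + t)))
m(12)*9 - 1*3783 = √(12*(-2 + 12)/(-4 + 12))*9 - 1*3783 = √(12*10/8)*9 - 3783 = √(12*(⅛)*10)*9 - 3783 = √15*9 - 3783 = 9*√15 - 3783 = -3783 + 9*√15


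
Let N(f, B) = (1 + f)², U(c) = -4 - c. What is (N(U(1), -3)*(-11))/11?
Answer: -16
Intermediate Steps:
(N(U(1), -3)*(-11))/11 = ((1 + (-4 - 1*1))²*(-11))/11 = ((1 + (-4 - 1))²*(-11))*(1/11) = ((1 - 5)²*(-11))*(1/11) = ((-4)²*(-11))*(1/11) = (16*(-11))*(1/11) = -176*1/11 = -16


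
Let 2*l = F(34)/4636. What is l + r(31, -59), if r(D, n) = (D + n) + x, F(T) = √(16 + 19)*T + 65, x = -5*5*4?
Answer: -1186751/9272 + 17*√35/4636 ≈ -127.97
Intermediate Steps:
x = -100 (x = -25*4 = -100)
F(T) = 65 + T*√35 (F(T) = √35*T + 65 = T*√35 + 65 = 65 + T*√35)
r(D, n) = -100 + D + n (r(D, n) = (D + n) - 100 = -100 + D + n)
l = 65/9272 + 17*√35/4636 (l = ((65 + 34*√35)/4636)/2 = ((65 + 34*√35)*(1/4636))/2 = (65/4636 + 17*√35/2318)/2 = 65/9272 + 17*√35/4636 ≈ 0.028704)
l + r(31, -59) = (65/9272 + 17*√35/4636) + (-100 + 31 - 59) = (65/9272 + 17*√35/4636) - 128 = -1186751/9272 + 17*√35/4636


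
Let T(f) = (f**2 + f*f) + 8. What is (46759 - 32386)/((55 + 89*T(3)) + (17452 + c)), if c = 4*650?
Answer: 14373/22421 ≈ 0.64105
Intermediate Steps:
T(f) = 8 + 2*f**2 (T(f) = (f**2 + f**2) + 8 = 2*f**2 + 8 = 8 + 2*f**2)
c = 2600
(46759 - 32386)/((55 + 89*T(3)) + (17452 + c)) = (46759 - 32386)/((55 + 89*(8 + 2*3**2)) + (17452 + 2600)) = 14373/((55 + 89*(8 + 2*9)) + 20052) = 14373/((55 + 89*(8 + 18)) + 20052) = 14373/((55 + 89*26) + 20052) = 14373/((55 + 2314) + 20052) = 14373/(2369 + 20052) = 14373/22421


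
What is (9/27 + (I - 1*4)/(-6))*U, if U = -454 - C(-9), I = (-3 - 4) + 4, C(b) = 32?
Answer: -729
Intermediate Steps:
I = -3 (I = -7 + 4 = -3)
U = -486 (U = -454 - 1*32 = -454 - 32 = -486)
(9/27 + (I - 1*4)/(-6))*U = (9/27 + (-3 - 1*4)/(-6))*(-486) = (9*(1/27) + (-3 - 4)*(-⅙))*(-486) = (⅓ - 7*(-⅙))*(-486) = (⅓ + 7/6)*(-486) = (3/2)*(-486) = -729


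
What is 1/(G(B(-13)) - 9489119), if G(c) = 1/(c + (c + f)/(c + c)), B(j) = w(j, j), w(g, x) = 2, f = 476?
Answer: -243/2305855915 ≈ -1.0538e-7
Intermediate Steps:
B(j) = 2
G(c) = 1/(c + (476 + c)/(2*c)) (G(c) = 1/(c + (c + 476)/(c + c)) = 1/(c + (476 + c)/((2*c))) = 1/(c + (476 + c)*(1/(2*c))) = 1/(c + (476 + c)/(2*c)))
1/(G(B(-13)) - 9489119) = 1/(2*2/(476 + 2 + 2*2²) - 9489119) = 1/(2*2/(476 + 2 + 2*4) - 9489119) = 1/(2*2/(476 + 2 + 8) - 9489119) = 1/(2*2/486 - 9489119) = 1/(2*2*(1/486) - 9489119) = 1/(2/243 - 9489119) = 1/(-2305855915/243) = -243/2305855915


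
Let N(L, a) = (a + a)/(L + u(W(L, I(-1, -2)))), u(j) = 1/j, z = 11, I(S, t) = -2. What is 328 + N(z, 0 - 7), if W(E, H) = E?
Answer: 19931/61 ≈ 326.74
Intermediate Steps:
N(L, a) = 2*a/(L + 1/L) (N(L, a) = (a + a)/(L + 1/L) = (2*a)/(L + 1/L) = 2*a/(L + 1/L))
328 + N(z, 0 - 7) = 328 + 2*11*(0 - 7)/(1 + 11²) = 328 + 2*11*(-7)/(1 + 121) = 328 + 2*11*(-7)/122 = 328 + 2*11*(-7)*(1/122) = 328 - 77/61 = 19931/61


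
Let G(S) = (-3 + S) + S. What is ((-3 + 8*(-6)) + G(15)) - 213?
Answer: -237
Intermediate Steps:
G(S) = -3 + 2*S
((-3 + 8*(-6)) + G(15)) - 213 = ((-3 + 8*(-6)) + (-3 + 2*15)) - 213 = ((-3 - 48) + (-3 + 30)) - 213 = (-51 + 27) - 213 = -24 - 213 = -237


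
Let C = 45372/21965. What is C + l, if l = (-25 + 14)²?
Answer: 2703137/21965 ≈ 123.07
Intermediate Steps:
C = 45372/21965 (C = 45372*(1/21965) = 45372/21965 ≈ 2.0657)
l = 121 (l = (-11)² = 121)
C + l = 45372/21965 + 121 = 2703137/21965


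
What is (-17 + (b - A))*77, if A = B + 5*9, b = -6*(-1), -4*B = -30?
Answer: -9779/2 ≈ -4889.5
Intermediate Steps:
B = 15/2 (B = -1/4*(-30) = 15/2 ≈ 7.5000)
b = 6
A = 105/2 (A = 15/2 + 5*9 = 15/2 + 45 = 105/2 ≈ 52.500)
(-17 + (b - A))*77 = (-17 + (6 - 1*105/2))*77 = (-17 + (6 - 105/2))*77 = (-17 - 93/2)*77 = -127/2*77 = -9779/2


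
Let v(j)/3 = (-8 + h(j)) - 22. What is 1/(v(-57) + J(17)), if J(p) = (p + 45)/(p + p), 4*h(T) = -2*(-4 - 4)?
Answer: -17/1295 ≈ -0.013127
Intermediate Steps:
h(T) = 4 (h(T) = (-2*(-4 - 4))/4 = (-2*(-8))/4 = (1/4)*16 = 4)
J(p) = (45 + p)/(2*p) (J(p) = (45 + p)/((2*p)) = (45 + p)*(1/(2*p)) = (45 + p)/(2*p))
v(j) = -78 (v(j) = 3*((-8 + 4) - 22) = 3*(-4 - 22) = 3*(-26) = -78)
1/(v(-57) + J(17)) = 1/(-78 + (1/2)*(45 + 17)/17) = 1/(-78 + (1/2)*(1/17)*62) = 1/(-78 + 31/17) = 1/(-1295/17) = -17/1295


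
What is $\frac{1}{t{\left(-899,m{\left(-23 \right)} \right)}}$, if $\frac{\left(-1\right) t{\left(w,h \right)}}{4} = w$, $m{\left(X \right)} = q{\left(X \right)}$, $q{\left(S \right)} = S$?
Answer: $\frac{1}{3596} \approx 0.00027809$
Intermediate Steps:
$m{\left(X \right)} = X$
$t{\left(w,h \right)} = - 4 w$
$\frac{1}{t{\left(-899,m{\left(-23 \right)} \right)}} = \frac{1}{\left(-4\right) \left(-899\right)} = \frac{1}{3596}$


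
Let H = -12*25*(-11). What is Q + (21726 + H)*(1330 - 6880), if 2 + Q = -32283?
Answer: -138926585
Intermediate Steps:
Q = -32285 (Q = -2 - 32283 = -32285)
H = 3300 (H = -300*(-11) = 3300)
Q + (21726 + H)*(1330 - 6880) = -32285 + (21726 + 3300)*(1330 - 6880) = -32285 + 25026*(-5550) = -32285 - 138894300 = -138926585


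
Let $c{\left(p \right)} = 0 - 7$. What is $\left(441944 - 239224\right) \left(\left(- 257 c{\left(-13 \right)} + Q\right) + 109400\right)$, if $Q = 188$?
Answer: $22580372640$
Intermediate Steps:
$c{\left(p \right)} = -7$
$\left(441944 - 239224\right) \left(\left(- 257 c{\left(-13 \right)} + Q\right) + 109400\right) = \left(441944 - 239224\right) \left(\left(\left(-257\right) \left(-7\right) + 188\right) + 109400\right) = 202720 \left(\left(1799 + 188\right) + 109400\right) = 202720 \left(1987 + 109400\right) = 202720 \cdot 111387 = 22580372640$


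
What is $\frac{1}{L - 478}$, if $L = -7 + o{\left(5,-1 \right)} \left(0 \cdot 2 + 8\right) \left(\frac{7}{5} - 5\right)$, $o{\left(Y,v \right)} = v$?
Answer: $- \frac{5}{2281} \approx -0.002192$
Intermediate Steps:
$L = \frac{109}{5}$ ($L = -7 - \left(0 \cdot 2 + 8\right) \left(\frac{7}{5} - 5\right) = -7 - \left(0 + 8\right) \left(7 \cdot \frac{1}{5} - 5\right) = -7 - 8 \left(\frac{7}{5} - 5\right) = -7 - 8 \left(- \frac{18}{5}\right) = -7 - - \frac{144}{5} = -7 + \frac{144}{5} = \frac{109}{5} \approx 21.8$)
$\frac{1}{L - 478} = \frac{1}{\frac{109}{5} - 478} = \frac{1}{- \frac{2281}{5}} = - \frac{5}{2281}$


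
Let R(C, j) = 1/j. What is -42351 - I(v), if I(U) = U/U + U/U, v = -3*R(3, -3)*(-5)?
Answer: -42353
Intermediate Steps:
v = -5 (v = -3/(-3)*(-5) = -3*(-⅓)*(-5) = 1*(-5) = -5)
I(U) = 2 (I(U) = 1 + 1 = 2)
-42351 - I(v) = -42351 - 1*2 = -42351 - 2 = -42353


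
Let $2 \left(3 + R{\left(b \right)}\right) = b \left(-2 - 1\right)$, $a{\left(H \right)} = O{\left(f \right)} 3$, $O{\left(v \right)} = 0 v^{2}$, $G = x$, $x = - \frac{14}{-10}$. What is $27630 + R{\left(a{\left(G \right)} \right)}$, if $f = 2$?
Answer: $27627$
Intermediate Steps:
$x = \frac{7}{5}$ ($x = \left(-14\right) \left(- \frac{1}{10}\right) = \frac{7}{5} \approx 1.4$)
$G = \frac{7}{5} \approx 1.4$
$O{\left(v \right)} = 0$
$a{\left(H \right)} = 0$ ($a{\left(H \right)} = 0 \cdot 3 = 0$)
$R{\left(b \right)} = -3 - \frac{3 b}{2}$ ($R{\left(b \right)} = -3 + \frac{b \left(-2 - 1\right)}{2} = -3 + \frac{b \left(-3\right)}{2} = -3 + \frac{\left(-3\right) b}{2} = -3 - \frac{3 b}{2}$)
$27630 + R{\left(a{\left(G \right)} \right)} = 27630 - 3 = 27627$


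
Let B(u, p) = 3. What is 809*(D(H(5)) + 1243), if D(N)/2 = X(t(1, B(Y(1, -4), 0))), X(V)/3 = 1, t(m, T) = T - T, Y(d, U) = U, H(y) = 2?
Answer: 1010441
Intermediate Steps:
t(m, T) = 0
X(V) = 3 (X(V) = 3*1 = 3)
D(N) = 6 (D(N) = 2*3 = 6)
809*(D(H(5)) + 1243) = 809*(6 + 1243) = 809*1249 = 1010441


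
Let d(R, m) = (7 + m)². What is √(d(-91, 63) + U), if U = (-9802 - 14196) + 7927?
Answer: I*√11171 ≈ 105.69*I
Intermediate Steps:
U = -16071 (U = -23998 + 7927 = -16071)
√(d(-91, 63) + U) = √((7 + 63)² - 16071) = √(70² - 16071) = √(4900 - 16071) = √(-11171) = I*√11171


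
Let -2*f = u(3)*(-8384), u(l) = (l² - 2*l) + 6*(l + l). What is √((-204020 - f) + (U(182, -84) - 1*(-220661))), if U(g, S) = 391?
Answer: 2*I*√36614 ≈ 382.7*I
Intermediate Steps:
u(l) = l² + 10*l (u(l) = (l² - 2*l) + 6*(2*l) = (l² - 2*l) + 12*l = l² + 10*l)
f = 163488 (f = -3*(10 + 3)*(-8384)/2 = -3*13*(-8384)/2 = -39*(-8384)/2 = -½*(-326976) = 163488)
√((-204020 - f) + (U(182, -84) - 1*(-220661))) = √((-204020 - 1*163488) + (391 - 1*(-220661))) = √((-204020 - 163488) + (391 + 220661)) = √(-367508 + 221052) = √(-146456) = 2*I*√36614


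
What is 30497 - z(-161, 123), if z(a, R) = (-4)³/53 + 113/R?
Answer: 198811826/6519 ≈ 30497.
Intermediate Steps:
z(a, R) = -64/53 + 113/R (z(a, R) = -64*1/53 + 113/R = -64/53 + 113/R)
30497 - z(-161, 123) = 30497 - (-64/53 + 113/123) = 30497 - 1*(-1883/6519) = 30497 + 1883/6519 = 198811826/6519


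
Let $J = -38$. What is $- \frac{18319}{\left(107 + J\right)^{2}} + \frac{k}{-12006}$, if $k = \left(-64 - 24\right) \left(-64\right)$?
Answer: $- \frac{198673}{46023} \approx -4.3168$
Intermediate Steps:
$k = 5632$ ($k = \left(-88\right) \left(-64\right) = 5632$)
$- \frac{18319}{\left(107 + J\right)^{2}} + \frac{k}{-12006} = - \frac{18319}{\left(107 - 38\right)^{2}} + \frac{5632}{-12006} = - \frac{18319}{69^{2}} + 5632 \left(- \frac{1}{12006}\right) = - \frac{18319}{4761} - \frac{2816}{6003} = - \frac{198673}{46023}$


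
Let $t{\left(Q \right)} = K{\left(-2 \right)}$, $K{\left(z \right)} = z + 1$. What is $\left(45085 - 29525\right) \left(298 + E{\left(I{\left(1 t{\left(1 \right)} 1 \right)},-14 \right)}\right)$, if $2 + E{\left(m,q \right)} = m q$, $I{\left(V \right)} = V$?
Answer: $4823600$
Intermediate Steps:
$K{\left(z \right)} = 1 + z$
$t{\left(Q \right)} = -1$ ($t{\left(Q \right)} = 1 - 2 = -1$)
$E{\left(m,q \right)} = -2 + m q$
$\left(45085 - 29525\right) \left(298 + E{\left(I{\left(1 t{\left(1 \right)} 1 \right)},-14 \right)}\right) = \left(45085 - 29525\right) \left(298 - \left(2 - 1 \left(-1\right) 1 \left(-14\right)\right)\right) = 15560 \left(298 - \left(2 - \left(-1\right) 1 \left(-14\right)\right)\right) = 15560 \left(298 - -12\right) = 15560 \left(298 + \left(-2 + 14\right)\right) = 15560 \left(298 + 12\right) = 15560 \cdot 310 = 4823600$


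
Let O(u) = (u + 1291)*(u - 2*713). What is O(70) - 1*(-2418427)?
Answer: 572911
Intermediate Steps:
O(u) = (-1426 + u)*(1291 + u) (O(u) = (1291 + u)*(u - 1426) = (1291 + u)*(-1426 + u) = (-1426 + u)*(1291 + u))
O(70) - 1*(-2418427) = (-1840966 + 70² - 135*70) - 1*(-2418427) = (-1840966 + 4900 - 9450) + 2418427 = -1845516 + 2418427 = 572911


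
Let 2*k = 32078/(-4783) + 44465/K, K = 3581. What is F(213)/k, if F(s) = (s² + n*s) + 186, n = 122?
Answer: 2450697478686/97804777 ≈ 25057.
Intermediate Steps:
F(s) = 186 + s² + 122*s (F(s) = (s² + 122*s) + 186 = 186 + s² + 122*s)
k = 97804777/34255846 (k = (32078/(-4783) + 44465/3581)/2 = (32078*(-1/4783) + 44465*(1/3581))/2 = (-32078/4783 + 44465/3581)/2 = (½)*(97804777/17127923) = 97804777/34255846 ≈ 2.8551)
F(213)/k = (186 + 213² + 122*213)/(97804777/34255846) = (186 + 45369 + 25986)*(34255846/97804777) = 71541*(34255846/97804777) = 2450697478686/97804777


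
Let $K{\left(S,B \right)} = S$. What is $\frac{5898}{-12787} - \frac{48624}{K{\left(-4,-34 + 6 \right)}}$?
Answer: $\frac{155432874}{12787} \approx 12156.0$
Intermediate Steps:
$\frac{5898}{-12787} - \frac{48624}{K{\left(-4,-34 + 6 \right)}} = \frac{5898}{-12787} - \frac{48624}{-4} = 5898 \left(- \frac{1}{12787}\right) - -12156 = - \frac{5898}{12787} + 12156 = \frac{155432874}{12787}$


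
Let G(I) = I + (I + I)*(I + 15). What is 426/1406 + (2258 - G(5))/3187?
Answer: 2122090/2240461 ≈ 0.94717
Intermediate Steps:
G(I) = I + 2*I*(15 + I) (G(I) = I + (2*I)*(15 + I) = I + 2*I*(15 + I))
426/1406 + (2258 - G(5))/3187 = 426/1406 + (2258 - 5*(31 + 2*5))/3187 = 426*(1/1406) + (2258 - 5*(31 + 10))*(1/3187) = 213/703 + (2258 - 5*41)*(1/3187) = 213/703 + (2258 - 1*205)*(1/3187) = 213/703 + (2258 - 205)*(1/3187) = 213/703 + 2053*(1/3187) = 213/703 + 2053/3187 = 2122090/2240461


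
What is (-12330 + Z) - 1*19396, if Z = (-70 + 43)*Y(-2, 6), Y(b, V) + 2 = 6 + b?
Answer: -31780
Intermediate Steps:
Y(b, V) = 4 + b (Y(b, V) = -2 + (6 + b) = 4 + b)
Z = -54 (Z = (-70 + 43)*(4 - 2) = -27*2 = -54)
(-12330 + Z) - 1*19396 = (-12330 - 54) - 1*19396 = -12384 - 19396 = -31780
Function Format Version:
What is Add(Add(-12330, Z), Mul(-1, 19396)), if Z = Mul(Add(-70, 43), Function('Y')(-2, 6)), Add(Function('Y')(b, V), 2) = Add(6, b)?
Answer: -31780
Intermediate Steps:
Function('Y')(b, V) = Add(4, b) (Function('Y')(b, V) = Add(-2, Add(6, b)) = Add(4, b))
Z = -54 (Z = Mul(Add(-70, 43), Add(4, -2)) = Mul(-27, 2) = -54)
Add(Add(-12330, Z), Mul(-1, 19396)) = Add(Add(-12330, -54), Mul(-1, 19396)) = Add(-12384, -19396) = -31780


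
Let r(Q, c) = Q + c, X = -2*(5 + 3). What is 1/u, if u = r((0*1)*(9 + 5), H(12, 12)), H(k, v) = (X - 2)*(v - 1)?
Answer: -1/198 ≈ -0.0050505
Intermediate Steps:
X = -16 (X = -2*8 = -16)
H(k, v) = 18 - 18*v (H(k, v) = (-16 - 2)*(v - 1) = -18*(-1 + v) = 18 - 18*v)
u = -198 (u = (0*1)*(9 + 5) + (18 - 18*12) = 0*14 + (18 - 216) = 0 - 198 = -198)
1/u = 1/(-198) = -1/198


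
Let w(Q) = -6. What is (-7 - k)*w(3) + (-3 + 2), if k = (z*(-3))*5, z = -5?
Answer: 491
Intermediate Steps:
k = 75 (k = -5*(-3)*5 = 15*5 = 75)
(-7 - k)*w(3) + (-3 + 2) = (-7 - 1*75)*(-6) + (-3 + 2) = (-7 - 75)*(-6) - 1 = -82*(-6) - 1 = 492 - 1 = 491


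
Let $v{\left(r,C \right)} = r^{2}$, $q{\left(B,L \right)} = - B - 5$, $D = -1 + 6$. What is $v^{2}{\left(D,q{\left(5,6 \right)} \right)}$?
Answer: $625$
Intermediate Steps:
$D = 5$
$q{\left(B,L \right)} = -5 - B$
$v^{2}{\left(D,q{\left(5,6 \right)} \right)} = \left(5^{2}\right)^{2} = 25^{2} = 625$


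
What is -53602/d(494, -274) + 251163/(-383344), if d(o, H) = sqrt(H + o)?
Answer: -251163/383344 - 26801*sqrt(55)/55 ≈ -3614.5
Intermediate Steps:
-53602/d(494, -274) + 251163/(-383344) = -53602/sqrt(-274 + 494) + 251163/(-383344) = -53602*sqrt(55)/110 + 251163*(-1/383344) = -53602*sqrt(55)/110 - 251163/383344 = -26801*sqrt(55)/55 - 251163/383344 = -251163/383344 - 26801*sqrt(55)/55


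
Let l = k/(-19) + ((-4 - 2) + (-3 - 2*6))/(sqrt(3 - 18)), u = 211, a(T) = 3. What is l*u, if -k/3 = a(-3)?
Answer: 1899/19 + 1477*I*sqrt(15)/5 ≈ 99.947 + 1144.1*I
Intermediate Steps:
k = -9 (k = -3*3 = -9)
l = 9/19 + 7*I*sqrt(15)/5 (l = -9/(-19) + ((-4 - 2) + (-3 - 2*6))/(sqrt(3 - 18)) = -9*(-1/19) + (-6 + (-3 - 12))/(sqrt(-15)) = 9/19 + (-6 - 15)/((I*sqrt(15))) = 9/19 - (-7)*I*sqrt(15)/5 = 9/19 + 7*I*sqrt(15)/5 ≈ 0.47368 + 5.4222*I)
l*u = (9/19 + 7*I*sqrt(15)/5)*211 = 1899/19 + 1477*I*sqrt(15)/5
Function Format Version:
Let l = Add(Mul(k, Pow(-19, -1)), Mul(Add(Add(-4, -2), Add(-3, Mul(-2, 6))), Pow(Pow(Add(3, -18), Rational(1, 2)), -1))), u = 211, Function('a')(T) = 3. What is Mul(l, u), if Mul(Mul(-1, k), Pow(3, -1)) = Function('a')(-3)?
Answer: Add(Rational(1899, 19), Mul(Rational(1477, 5), I, Pow(15, Rational(1, 2)))) ≈ Add(99.947, Mul(1144.1, I))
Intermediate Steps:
k = -9 (k = Mul(-3, 3) = -9)
l = Add(Rational(9, 19), Mul(Rational(7, 5), I, Pow(15, Rational(1, 2)))) (l = Add(Mul(-9, Pow(-19, -1)), Mul(Add(Add(-4, -2), Add(-3, Mul(-2, 6))), Pow(Pow(Add(3, -18), Rational(1, 2)), -1))) = Add(Mul(-9, Rational(-1, 19)), Mul(Add(-6, Add(-3, -12)), Pow(Pow(-15, Rational(1, 2)), -1))) = Add(Rational(9, 19), Mul(Add(-6, -15), Pow(Mul(I, Pow(15, Rational(1, 2))), -1))) = Add(Rational(9, 19), Mul(-21, Mul(Rational(-1, 15), I, Pow(15, Rational(1, 2))))) = Add(Rational(9, 19), Mul(Rational(7, 5), I, Pow(15, Rational(1, 2)))) ≈ Add(0.47368, Mul(5.4222, I)))
Mul(l, u) = Mul(Add(Rational(9, 19), Mul(Rational(7, 5), I, Pow(15, Rational(1, 2)))), 211) = Add(Rational(1899, 19), Mul(Rational(1477, 5), I, Pow(15, Rational(1, 2))))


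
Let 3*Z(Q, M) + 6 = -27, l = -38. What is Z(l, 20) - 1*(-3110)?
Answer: 3099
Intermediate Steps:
Z(Q, M) = -11 (Z(Q, M) = -2 + (1/3)*(-27) = -2 - 9 = -11)
Z(l, 20) - 1*(-3110) = -11 - 1*(-3110) = -11 + 3110 = 3099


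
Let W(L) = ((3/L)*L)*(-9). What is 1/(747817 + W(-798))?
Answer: 1/747790 ≈ 1.3373e-6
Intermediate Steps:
W(L) = -27 (W(L) = 3*(-9) = -27)
1/(747817 + W(-798)) = 1/(747817 - 27) = 1/747790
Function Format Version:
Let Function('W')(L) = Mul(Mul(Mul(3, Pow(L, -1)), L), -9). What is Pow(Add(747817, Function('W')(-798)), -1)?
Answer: Rational(1, 747790) ≈ 1.3373e-6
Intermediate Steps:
Function('W')(L) = -27 (Function('W')(L) = Mul(3, -9) = -27)
Pow(Add(747817, Function('W')(-798)), -1) = Pow(Add(747817, -27), -1) = Pow(747790, -1) = Rational(1, 747790)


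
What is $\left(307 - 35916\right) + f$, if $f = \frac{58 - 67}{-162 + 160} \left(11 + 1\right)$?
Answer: $-35555$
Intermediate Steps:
$f = 54$ ($f = - \frac{9}{-2} \cdot 12 = \left(-9\right) \left(- \frac{1}{2}\right) 12 = \frac{9}{2} \cdot 12 = 54$)
$\left(307 - 35916\right) + f = \left(307 - 35916\right) + 54 = -35609 + 54 = -35555$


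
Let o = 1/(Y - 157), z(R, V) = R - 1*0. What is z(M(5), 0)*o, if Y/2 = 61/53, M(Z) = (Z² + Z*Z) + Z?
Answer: -2915/8199 ≈ -0.35553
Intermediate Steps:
M(Z) = Z + 2*Z² (M(Z) = (Z² + Z²) + Z = 2*Z² + Z = Z + 2*Z²)
Y = 122/53 (Y = 2*(61/53) = 122/53 ≈ 2.3019)
z(R, V) = R (z(R, V) = R + 0 = R)
o = -53/8199 (o = 1/(122/53 - 157) = 1/(-8199/53) = -53/8199 ≈ -0.0064642)
z(M(5), 0)*o = (5*(1 + 2*5))*(-53/8199) = (5*(1 + 10))*(-53/8199) = (5*11)*(-53/8199) = 55*(-53/8199) = -2915/8199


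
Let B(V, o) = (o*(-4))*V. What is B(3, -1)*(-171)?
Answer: -2052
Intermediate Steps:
B(V, o) = -4*V*o (B(V, o) = (-4*o)*V = -4*V*o)
B(3, -1)*(-171) = -4*3*(-1)*(-171) = 12*(-171) = -2052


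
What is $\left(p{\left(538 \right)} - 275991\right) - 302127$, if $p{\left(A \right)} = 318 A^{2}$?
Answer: $91465074$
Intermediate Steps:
$\left(p{\left(538 \right)} - 275991\right) - 302127 = \left(318 \cdot 538^{2} - 275991\right) - 302127 = \left(318 \cdot 289444 - 275991\right) - 302127 = \left(92043192 - 275991\right) - 302127 = 91767201 - 302127 = 91465074$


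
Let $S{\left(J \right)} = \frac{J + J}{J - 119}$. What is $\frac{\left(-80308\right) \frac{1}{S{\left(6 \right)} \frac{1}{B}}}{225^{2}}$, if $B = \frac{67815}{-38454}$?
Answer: $- \frac{201113671}{7634250} \approx -26.344$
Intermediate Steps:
$B = - \frac{22605}{12818}$ ($B = 67815 \left(- \frac{1}{38454}\right) = - \frac{22605}{12818} \approx -1.7635$)
$S{\left(J \right)} = \frac{2 J}{-119 + J}$
$\frac{\left(-80308\right) \frac{1}{S{\left(6 \right)} \frac{1}{B}}}{225^{2}} = \frac{\left(-80308\right) \frac{1}{2 \cdot 6 \frac{1}{-119 + 6} \frac{1}{- \frac{22605}{12818}}}}{225^{2}} = \frac{\left(-80308\right) \frac{1}{2 \cdot 6 \frac{1}{-113} \left(- \frac{12818}{22605}\right)}}{50625} = - \frac{80308}{2 \cdot 6 \left(- \frac{1}{113}\right) \left(- \frac{12818}{22605}\right)} \frac{1}{50625} = - \frac{80308}{\left(- \frac{12}{113}\right) \left(- \frac{12818}{22605}\right)} \frac{1}{50625} = - \frac{80308}{\frac{51272}{851455}} \cdot \frac{1}{50625} = \left(-80308\right) \frac{851455}{51272} \cdot \frac{1}{50625} = \left(- \frac{1005568355}{754}\right) \frac{1}{50625} = - \frac{201113671}{7634250}$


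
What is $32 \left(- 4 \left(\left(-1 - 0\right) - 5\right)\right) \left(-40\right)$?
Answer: $-30720$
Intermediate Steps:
$32 \left(- 4 \left(\left(-1 - 0\right) - 5\right)\right) \left(-40\right) = 32 \left(- 4 \left(\left(-1 + 0\right) - 5\right)\right) \left(-40\right) = 32 \left(- 4 \left(-1 - 5\right)\right) \left(-40\right) = 32 \left(\left(-4\right) \left(-6\right)\right) \left(-40\right) = 32 \cdot 24 \left(-40\right) = 768 \left(-40\right) = -30720$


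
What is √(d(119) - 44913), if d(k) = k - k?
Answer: I*√44913 ≈ 211.93*I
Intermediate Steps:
d(k) = 0
√(d(119) - 44913) = √(0 - 44913) = √(-44913) = I*√44913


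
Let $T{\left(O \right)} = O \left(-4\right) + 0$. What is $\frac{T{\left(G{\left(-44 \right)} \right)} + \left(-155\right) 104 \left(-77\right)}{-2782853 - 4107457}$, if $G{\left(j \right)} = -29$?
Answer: $- \frac{620678}{3445155} \approx -0.18016$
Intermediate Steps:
$T{\left(O \right)} = - 4 O$ ($T{\left(O \right)} = - 4 O + 0 = - 4 O$)
$\frac{T{\left(G{\left(-44 \right)} \right)} + \left(-155\right) 104 \left(-77\right)}{-2782853 - 4107457} = \frac{\left(-4\right) \left(-29\right) + \left(-155\right) 104 \left(-77\right)}{-2782853 - 4107457} = \frac{116 - -1241240}{-6890310} = \left(116 + 1241240\right) \left(- \frac{1}{6890310}\right) = 1241356 \left(- \frac{1}{6890310}\right) = - \frac{620678}{3445155}$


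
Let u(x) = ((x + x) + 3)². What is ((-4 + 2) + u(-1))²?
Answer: 1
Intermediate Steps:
u(x) = (3 + 2*x)² (u(x) = (2*x + 3)² = (3 + 2*x)²)
((-4 + 2) + u(-1))² = ((-4 + 2) + (3 + 2*(-1))²)² = (-2 + (3 - 2)²)² = (-2 + 1²)² = (-2 + 1)² = (-1)² = 1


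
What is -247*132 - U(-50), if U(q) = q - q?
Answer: -32604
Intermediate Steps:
U(q) = 0
-247*132 - U(-50) = -247*132 - 1*0 = -32604 + 0 = -32604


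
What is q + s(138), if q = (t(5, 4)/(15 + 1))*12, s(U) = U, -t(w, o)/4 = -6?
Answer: 156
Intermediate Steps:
t(w, o) = 24 (t(w, o) = -4*(-6) = 24)
q = 18 (q = (24/(15 + 1))*12 = (24/16)*12 = ((1/16)*24)*12 = (3/2)*12 = 18)
q + s(138) = 18 + 138 = 156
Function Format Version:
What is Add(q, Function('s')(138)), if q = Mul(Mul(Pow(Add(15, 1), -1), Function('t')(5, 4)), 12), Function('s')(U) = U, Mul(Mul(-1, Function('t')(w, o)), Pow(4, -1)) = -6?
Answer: 156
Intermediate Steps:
Function('t')(w, o) = 24 (Function('t')(w, o) = Mul(-4, -6) = 24)
q = 18 (q = Mul(Mul(Pow(Add(15, 1), -1), 24), 12) = Mul(Mul(Pow(16, -1), 24), 12) = Mul(Mul(Rational(1, 16), 24), 12) = Mul(Rational(3, 2), 12) = 18)
Add(q, Function('s')(138)) = Add(18, 138) = 156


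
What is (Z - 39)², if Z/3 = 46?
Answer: 9801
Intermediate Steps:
Z = 138 (Z = 3*46 = 138)
(Z - 39)² = (138 - 39)² = 99² = 9801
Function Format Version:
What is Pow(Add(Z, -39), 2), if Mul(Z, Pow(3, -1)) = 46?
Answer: 9801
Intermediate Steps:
Z = 138 (Z = Mul(3, 46) = 138)
Pow(Add(Z, -39), 2) = Pow(Add(138, -39), 2) = Pow(99, 2) = 9801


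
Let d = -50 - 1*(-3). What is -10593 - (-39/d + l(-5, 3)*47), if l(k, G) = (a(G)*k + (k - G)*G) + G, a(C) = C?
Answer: -418386/47 ≈ -8901.8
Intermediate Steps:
d = -47 (d = -50 + 3 = -47)
l(k, G) = G + G*k + G*(k - G) (l(k, G) = (G*k + (k - G)*G) + G = (G*k + G*(k - G)) + G = G + G*k + G*(k - G))
-10593 - (-39/d + l(-5, 3)*47) = -10593 - (-39/(-47) + (3*(1 - 1*3 + 2*(-5)))*47) = -10593 - (-39*(-1/47) + (3*(1 - 3 - 10))*47) = -10593 - (39/47 + (3*(-12))*47) = -10593 - (39/47 - 36*47) = -10593 - (39/47 - 1692) = -10593 - 1*(-79485/47) = -10593 + 79485/47 = -418386/47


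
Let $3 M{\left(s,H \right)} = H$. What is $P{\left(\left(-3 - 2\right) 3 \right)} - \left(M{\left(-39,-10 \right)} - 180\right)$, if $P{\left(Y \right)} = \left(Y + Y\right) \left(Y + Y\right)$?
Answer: $\frac{3250}{3} \approx 1083.3$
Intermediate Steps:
$P{\left(Y \right)} = 4 Y^{2}$ ($P{\left(Y \right)} = 2 Y 2 Y = 4 Y^{2}$)
$M{\left(s,H \right)} = \frac{H}{3}$
$P{\left(\left(-3 - 2\right) 3 \right)} - \left(M{\left(-39,-10 \right)} - 180\right) = 4 \left(\left(-3 - 2\right) 3\right)^{2} - \left(\frac{1}{3} \left(-10\right) - 180\right) = 4 \left(\left(-5\right) 3\right)^{2} - \left(- \frac{10}{3} - 180\right) = 4 \left(-15\right)^{2} - - \frac{550}{3} = 4 \cdot 225 + \frac{550}{3} = 900 + \frac{550}{3} = \frac{3250}{3}$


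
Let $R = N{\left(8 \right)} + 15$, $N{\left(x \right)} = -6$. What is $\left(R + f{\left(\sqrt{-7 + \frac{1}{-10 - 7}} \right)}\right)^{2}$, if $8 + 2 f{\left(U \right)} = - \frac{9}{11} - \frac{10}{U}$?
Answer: $\frac{50921}{2904} + \frac{101 i \sqrt{510}}{132} \approx 17.535 + 17.28 i$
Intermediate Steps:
$f{\left(U \right)} = - \frac{97}{22} - \frac{5}{U}$ ($f{\left(U \right)} = -4 + \frac{- \frac{9}{11} - \frac{10}{U}}{2} = -4 - \left(\frac{9}{22} + \frac{5}{U}\right) = - \frac{97}{22} - \frac{5}{U}$)
$R = 9$ ($R = -6 + 15 = 9$)
$\left(R + f{\left(\sqrt{-7 + \frac{1}{-10 - 7}} \right)}\right)^{2} = \left(9 - \left(\frac{97}{22} + \frac{5}{\sqrt{-7 + \frac{1}{-10 - 7}}}\right)\right)^{2} = \left(9 - \left(\frac{97}{22} + \frac{5}{\sqrt{-7 + \frac{1}{-17}}}\right)\right)^{2} = \left(9 - \left(\frac{97}{22} + \frac{5}{\sqrt{-7 - \frac{1}{17}}}\right)\right)^{2} = \left(9 - \left(\frac{97}{22} + \frac{5}{\sqrt{- \frac{120}{17}}}\right)\right)^{2} = \left(9 - \left(\frac{97}{22} + \frac{5}{\frac{2}{17} i \sqrt{510}}\right)\right)^{2} = \left(9 - \left(\frac{97}{22} + 5 \left(- \frac{i \sqrt{510}}{60}\right)\right)\right)^{2} = \left(9 - \left(\frac{97}{22} - \frac{i \sqrt{510}}{12}\right)\right)^{2} = \left(\frac{101}{22} + \frac{i \sqrt{510}}{12}\right)^{2}$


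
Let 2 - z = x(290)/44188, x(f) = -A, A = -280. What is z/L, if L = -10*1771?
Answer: -11012/97821185 ≈ -0.00011257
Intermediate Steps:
x(f) = 280 (x(f) = -1*(-280) = 280)
z = 22024/11047 (z = 2 - 280/44188 = 2 - 1*70/11047 = 2 - 70/11047 = 22024/11047 ≈ 1.9937)
L = -17710
z/L = (22024/11047)/(-17710) = (22024/11047)*(-1/17710) = -11012/97821185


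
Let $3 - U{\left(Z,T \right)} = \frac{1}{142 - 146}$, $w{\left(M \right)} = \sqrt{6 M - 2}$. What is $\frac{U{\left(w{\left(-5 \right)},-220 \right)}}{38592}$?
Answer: $\frac{13}{154368} \approx 8.4214 \cdot 10^{-5}$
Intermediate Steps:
$w{\left(M \right)} = \sqrt{-2 + 6 M}$
$U{\left(Z,T \right)} = \frac{13}{4}$ ($U{\left(Z,T \right)} = 3 - \frac{1}{142 - 146} = 3 - \frac{1}{-4} = 3 - - \frac{1}{4} = 3 + \frac{1}{4} = \frac{13}{4}$)
$\frac{U{\left(w{\left(-5 \right)},-220 \right)}}{38592} = \frac{13}{4 \cdot 38592} = \frac{13}{4} \cdot \frac{1}{38592} = \frac{13}{154368}$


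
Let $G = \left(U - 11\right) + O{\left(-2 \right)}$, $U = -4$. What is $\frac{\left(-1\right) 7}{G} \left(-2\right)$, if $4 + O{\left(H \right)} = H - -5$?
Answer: $- \frac{7}{8} \approx -0.875$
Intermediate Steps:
$O{\left(H \right)} = 1 + H$ ($O{\left(H \right)} = -4 + \left(H - -5\right) = -4 + \left(H + 5\right) = -4 + \left(5 + H\right) = 1 + H$)
$G = -16$ ($G = \left(-4 - 11\right) + \left(1 - 2\right) = -15 - 1 = -16$)
$\frac{\left(-1\right) 7}{G} \left(-2\right) = \frac{\left(-1\right) 7}{-16} \left(-2\right) = \left(-7\right) \left(- \frac{1}{16}\right) \left(-2\right) = \frac{7}{16} \left(-2\right) = - \frac{7}{8}$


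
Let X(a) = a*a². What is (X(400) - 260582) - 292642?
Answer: 63446776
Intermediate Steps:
X(a) = a³
(X(400) - 260582) - 292642 = (400³ - 260582) - 292642 = (64000000 - 260582) - 292642 = 63739418 - 292642 = 63446776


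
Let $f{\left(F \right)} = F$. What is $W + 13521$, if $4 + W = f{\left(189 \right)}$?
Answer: $13706$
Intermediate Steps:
$W = 185$ ($W = -4 + 189 = 185$)
$W + 13521 = 185 + 13521 = 13706$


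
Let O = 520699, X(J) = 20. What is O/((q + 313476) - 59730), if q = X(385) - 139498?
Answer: 520699/114268 ≈ 4.5568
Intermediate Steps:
q = -139478 (q = 20 - 139498 = -139478)
O/((q + 313476) - 59730) = 520699/((-139478 + 313476) - 59730) = 520699/(173998 - 59730) = 520699/114268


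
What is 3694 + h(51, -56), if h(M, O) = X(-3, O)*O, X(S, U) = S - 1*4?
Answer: 4086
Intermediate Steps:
X(S, U) = -4 + S (X(S, U) = S - 4 = -4 + S)
h(M, O) = -7*O (h(M, O) = (-4 - 3)*O = -7*O)
3694 + h(51, -56) = 3694 - 7*(-56) = 3694 + 392 = 4086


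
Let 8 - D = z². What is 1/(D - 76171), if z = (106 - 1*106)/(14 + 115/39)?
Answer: -1/76163 ≈ -1.3130e-5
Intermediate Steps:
z = 0 (z = (106 - 106)/(14 + 115*(1/39)) = 0/(14 + 115/39) = 0/(661/39) = 0*(39/661) = 0)
D = 8 (D = 8 - 1*0² = 8 - 1*0 = 8 + 0 = 8)
1/(D - 76171) = 1/(8 - 76171) = 1/(-76163) = -1/76163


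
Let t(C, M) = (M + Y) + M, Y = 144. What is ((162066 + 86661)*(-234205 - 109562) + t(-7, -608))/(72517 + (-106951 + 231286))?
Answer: -85504135681/196852 ≈ -4.3436e+5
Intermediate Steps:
t(C, M) = 144 + 2*M (t(C, M) = (M + 144) + M = (144 + M) + M = 144 + 2*M)
((162066 + 86661)*(-234205 - 109562) + t(-7, -608))/(72517 + (-106951 + 231286)) = ((162066 + 86661)*(-234205 - 109562) + (144 + 2*(-608)))/(72517 + (-106951 + 231286)) = (248727*(-343767) + (144 - 1216))/(72517 + 124335) = (-85504134609 - 1072)/196852 = -85504135681*1/196852 = -85504135681/196852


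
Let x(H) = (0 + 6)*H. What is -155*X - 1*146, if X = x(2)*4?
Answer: -7586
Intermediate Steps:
x(H) = 6*H
X = 48 (X = (6*2)*4 = 12*4 = 48)
-155*X - 1*146 = -155*48 - 1*146 = -7440 - 146 = -7586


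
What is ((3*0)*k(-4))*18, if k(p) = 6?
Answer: 0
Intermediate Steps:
((3*0)*k(-4))*18 = ((3*0)*6)*18 = (0*6)*18 = 0*18 = 0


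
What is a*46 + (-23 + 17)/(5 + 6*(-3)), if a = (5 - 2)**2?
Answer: 5388/13 ≈ 414.46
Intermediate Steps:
a = 9 (a = 3**2 = 9)
a*46 + (-23 + 17)/(5 + 6*(-3)) = 9*46 + (-23 + 17)/(5 + 6*(-3)) = 414 - 6/(5 - 18) = 414 - 6/(-13) = 414 - 6*(-1/13) = 414 + 6/13 = 5388/13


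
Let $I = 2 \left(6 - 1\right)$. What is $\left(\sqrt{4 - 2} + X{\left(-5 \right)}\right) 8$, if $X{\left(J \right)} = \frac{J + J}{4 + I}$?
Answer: $- \frac{40}{7} + 8 \sqrt{2} \approx 5.5994$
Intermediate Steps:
$I = 10$ ($I = 2 \cdot 5 = 10$)
$X{\left(J \right)} = \frac{J}{7}$ ($X{\left(J \right)} = \frac{J + J}{4 + 10} = \frac{2 J}{14} = 2 J \frac{1}{14} = \frac{J}{7}$)
$\left(\sqrt{4 - 2} + X{\left(-5 \right)}\right) 8 = \left(\sqrt{4 - 2} + \frac{1}{7} \left(-5\right)\right) 8 = \left(\sqrt{2} - \frac{5}{7}\right) 8 = \left(- \frac{5}{7} + \sqrt{2}\right) 8 = - \frac{40}{7} + 8 \sqrt{2}$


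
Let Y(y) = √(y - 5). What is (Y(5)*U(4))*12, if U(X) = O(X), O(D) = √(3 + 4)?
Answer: 0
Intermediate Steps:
O(D) = √7
Y(y) = √(-5 + y)
U(X) = √7
(Y(5)*U(4))*12 = (√(-5 + 5)*√7)*12 = (√0*√7)*12 = (0*√7)*12 = 0*12 = 0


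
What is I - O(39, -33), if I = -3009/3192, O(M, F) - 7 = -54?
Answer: 49005/1064 ≈ 46.057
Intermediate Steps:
O(M, F) = -47 (O(M, F) = 7 - 54 = -47)
I = -1003/1064 (I = -3009*1/3192 = -1003/1064 ≈ -0.94267)
I - O(39, -33) = -1003/1064 - 1*(-47) = -1003/1064 + 47 = 49005/1064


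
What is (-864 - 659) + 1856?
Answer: 333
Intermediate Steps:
(-864 - 659) + 1856 = -1523 + 1856 = 333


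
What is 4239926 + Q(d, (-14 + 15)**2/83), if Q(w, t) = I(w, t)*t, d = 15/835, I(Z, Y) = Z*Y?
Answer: 4877877985741/1150463 ≈ 4.2399e+6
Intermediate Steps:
I(Z, Y) = Y*Z
d = 3/167 (d = 15*(1/835) = 3/167 ≈ 0.017964)
Q(w, t) = w*t**2 (Q(w, t) = (t*w)*t = w*t**2)
4239926 + Q(d, (-14 + 15)**2/83) = 4239926 + 3*((-14 + 15)**2/83)**2/167 = 4239926 + 3*(1**2*(1/83))**2/167 = 4239926 + 3*(1*(1/83))**2/167 = 4239926 + 3*(1/83)**2/167 = 4239926 + (3/167)*(1/6889) = 4239926 + 3/1150463 = 4877877985741/1150463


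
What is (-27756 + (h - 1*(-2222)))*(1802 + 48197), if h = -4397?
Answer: -1496520069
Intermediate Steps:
(-27756 + (h - 1*(-2222)))*(1802 + 48197) = (-27756 + (-4397 - 1*(-2222)))*(1802 + 48197) = (-27756 + (-4397 + 2222))*49999 = (-27756 - 2175)*49999 = -29931*49999 = -1496520069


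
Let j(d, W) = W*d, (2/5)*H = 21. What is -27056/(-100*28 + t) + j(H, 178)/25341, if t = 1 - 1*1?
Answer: 14829002/1478225 ≈ 10.032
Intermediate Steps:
t = 0 (t = 1 - 1 = 0)
H = 105/2 (H = (5/2)*21 = 105/2 ≈ 52.500)
-27056/(-100*28 + t) + j(H, 178)/25341 = -27056/(-100*28 + 0) + (178*(105/2))/25341 = -27056/(-2800 + 0) + 9345*(1/25341) = -27056/(-2800) + 3115/8447 = -27056*(-1/2800) + 3115/8447 = 1691/175 + 3115/8447 = 14829002/1478225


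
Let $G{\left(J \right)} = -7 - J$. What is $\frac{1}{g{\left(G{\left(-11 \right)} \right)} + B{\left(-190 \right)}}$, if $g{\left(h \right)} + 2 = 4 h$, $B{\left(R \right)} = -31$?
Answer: $- \frac{1}{17} \approx -0.058824$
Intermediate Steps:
$g{\left(h \right)} = -2 + 4 h$
$\frac{1}{g{\left(G{\left(-11 \right)} \right)} + B{\left(-190 \right)}} = \frac{1}{\left(-2 + 4 \left(-7 - -11\right)\right) - 31} = \frac{1}{\left(-2 + 4 \left(-7 + 11\right)\right) - 31} = \frac{1}{\left(-2 + 4 \cdot 4\right) - 31} = \frac{1}{\left(-2 + 16\right) - 31} = \frac{1}{14 - 31} = \frac{1}{-17} = - \frac{1}{17}$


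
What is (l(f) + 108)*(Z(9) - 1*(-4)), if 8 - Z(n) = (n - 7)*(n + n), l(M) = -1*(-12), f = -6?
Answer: -2880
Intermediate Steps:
l(M) = 12
Z(n) = 8 - 2*n*(-7 + n) (Z(n) = 8 - (n - 7)*(n + n) = 8 - (-7 + n)*2*n = 8 - 2*n*(-7 + n))
(l(f) + 108)*(Z(9) - 1*(-4)) = (12 + 108)*((8 - 2*9**2 + 14*9) - 1*(-4)) = 120*((8 - 2*81 + 126) + 4) = 120*((8 - 162 + 126) + 4) = 120*(-28 + 4) = 120*(-24) = -2880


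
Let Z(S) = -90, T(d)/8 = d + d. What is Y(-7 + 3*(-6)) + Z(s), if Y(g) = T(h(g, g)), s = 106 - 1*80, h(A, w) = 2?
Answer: -58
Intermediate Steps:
s = 26 (s = 106 - 80 = 26)
T(d) = 16*d (T(d) = 8*(d + d) = 8*(2*d) = 16*d)
Y(g) = 32 (Y(g) = 16*2 = 32)
Y(-7 + 3*(-6)) + Z(s) = 32 - 90 = -58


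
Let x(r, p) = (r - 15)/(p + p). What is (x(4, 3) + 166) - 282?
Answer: -707/6 ≈ -117.83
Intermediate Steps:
x(r, p) = (-15 + r)/(2*p) (x(r, p) = (-15 + r)/((2*p)) = (-15 + r)*(1/(2*p)) = (-15 + r)/(2*p))
(x(4, 3) + 166) - 282 = ((½)*(-15 + 4)/3 + 166) - 282 = ((½)*(⅓)*(-11) + 166) - 282 = (-11/6 + 166) - 282 = 985/6 - 282 = -707/6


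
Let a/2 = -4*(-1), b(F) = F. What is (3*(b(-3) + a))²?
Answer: 225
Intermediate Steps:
a = 8 (a = 2*(-4*(-1)) = 2*4 = 8)
(3*(b(-3) + a))² = (3*(-3 + 8))² = (3*5)² = 15² = 225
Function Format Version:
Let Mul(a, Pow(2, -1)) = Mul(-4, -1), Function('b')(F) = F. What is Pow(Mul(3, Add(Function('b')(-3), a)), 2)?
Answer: 225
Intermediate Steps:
a = 8 (a = Mul(2, Mul(-4, -1)) = Mul(2, 4) = 8)
Pow(Mul(3, Add(Function('b')(-3), a)), 2) = Pow(Mul(3, Add(-3, 8)), 2) = Pow(Mul(3, 5), 2) = Pow(15, 2) = 225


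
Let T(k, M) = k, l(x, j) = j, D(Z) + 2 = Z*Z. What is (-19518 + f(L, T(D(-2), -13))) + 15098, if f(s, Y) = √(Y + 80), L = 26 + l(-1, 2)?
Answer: -4420 + √82 ≈ -4410.9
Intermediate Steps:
D(Z) = -2 + Z² (D(Z) = -2 + Z*Z = -2 + Z²)
L = 28 (L = 26 + 2 = 28)
f(s, Y) = √(80 + Y)
(-19518 + f(L, T(D(-2), -13))) + 15098 = (-19518 + √(80 + (-2 + (-2)²))) + 15098 = (-19518 + √(80 + (-2 + 4))) + 15098 = (-19518 + √(80 + 2)) + 15098 = (-19518 + √82) + 15098 = -4420 + √82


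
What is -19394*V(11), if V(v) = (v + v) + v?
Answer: -640002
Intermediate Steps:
V(v) = 3*v (V(v) = 2*v + v = 3*v)
-19394*V(11) = -58182*11 = -19394*33 = -640002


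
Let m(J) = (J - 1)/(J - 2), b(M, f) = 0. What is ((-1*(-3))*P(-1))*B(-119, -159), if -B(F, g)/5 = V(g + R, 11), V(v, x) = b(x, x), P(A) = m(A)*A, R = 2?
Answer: 0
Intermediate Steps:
m(J) = (-1 + J)/(-2 + J)
P(A) = A*(-1 + A)/(-2 + A) (P(A) = ((-1 + A)/(-2 + A))*A = A*(-1 + A)/(-2 + A))
V(v, x) = 0
B(F, g) = 0 (B(F, g) = -5*0 = 0)
((-1*(-3))*P(-1))*B(-119, -159) = ((-1*(-3))*(-(-1 - 1)/(-2 - 1)))*0 = (3*(-1*(-2)/(-3)))*0 = (3*(-1*(-1/3)*(-2)))*0 = (3*(-2/3))*0 = -2*0 = 0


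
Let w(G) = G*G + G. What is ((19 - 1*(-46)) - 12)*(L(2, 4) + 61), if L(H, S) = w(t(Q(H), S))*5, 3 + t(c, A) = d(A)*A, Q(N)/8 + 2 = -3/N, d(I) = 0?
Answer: 4823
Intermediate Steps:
Q(N) = -16 - 24/N (Q(N) = -16 + 8*(-3/N) = -16 - 24/N)
t(c, A) = -3 (t(c, A) = -3 + 0*A = -3 + 0 = -3)
w(G) = G + G² (w(G) = G² + G = G + G²)
L(H, S) = 30 (L(H, S) = -3*(1 - 3)*5 = -3*(-2)*5 = 6*5 = 30)
((19 - 1*(-46)) - 12)*(L(2, 4) + 61) = ((19 - 1*(-46)) - 12)*(30 + 61) = ((19 + 46) - 12)*91 = (65 - 12)*91 = 53*91 = 4823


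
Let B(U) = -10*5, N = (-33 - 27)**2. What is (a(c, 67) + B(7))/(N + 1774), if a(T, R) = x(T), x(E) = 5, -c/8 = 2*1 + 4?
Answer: -45/5374 ≈ -0.0083736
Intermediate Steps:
c = -48 (c = -8*(2*1 + 4) = -8*(2 + 4) = -8*6 = -48)
a(T, R) = 5
N = 3600 (N = (-60)**2 = 3600)
B(U) = -50
(a(c, 67) + B(7))/(N + 1774) = (5 - 50)/(3600 + 1774) = -45/5374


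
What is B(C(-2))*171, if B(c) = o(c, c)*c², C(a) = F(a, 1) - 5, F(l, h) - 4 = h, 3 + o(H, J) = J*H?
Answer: 0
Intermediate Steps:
o(H, J) = -3 + H*J (o(H, J) = -3 + J*H = -3 + H*J)
F(l, h) = 4 + h
C(a) = 0 (C(a) = (4 + 1) - 5 = 5 - 5 = 0)
B(c) = c²*(-3 + c²) (B(c) = (-3 + c*c)*c² = (-3 + c²)*c² = c²*(-3 + c²))
B(C(-2))*171 = (0²*(-3 + 0²))*171 = (0*(-3 + 0))*171 = (0*(-3))*171 = 0*171 = 0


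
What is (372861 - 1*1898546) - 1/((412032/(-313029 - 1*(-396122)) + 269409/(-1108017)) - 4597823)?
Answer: -215281290191691931577593/141104677696721552 ≈ -1.5257e+6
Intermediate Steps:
(372861 - 1*1898546) - 1/((412032/(-313029 - 1*(-396122)) + 269409/(-1108017)) - 4597823) = (372861 - 1898546) - 1/((412032/(-313029 + 396122) + 269409*(-1/1108017)) - 4597823) = -1525685 - 1/((412032/83093 - 89803/369339) - 4597823) = -1525685 - 1/(144717486169/30689485527 - 4597823) = -1525685 - 1/(-141104677696721552/30689485527) = -1525685 - 1*(-30689485527/141104677696721552) = -1525685 + 30689485527/141104677696721552 = -215281290191691931577593/141104677696721552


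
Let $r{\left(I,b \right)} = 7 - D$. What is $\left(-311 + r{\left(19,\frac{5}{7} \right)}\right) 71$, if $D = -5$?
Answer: $-21229$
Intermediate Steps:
$r{\left(I,b \right)} = 12$ ($r{\left(I,b \right)} = 7 - -5 = 7 + 5 = 12$)
$\left(-311 + r{\left(19,\frac{5}{7} \right)}\right) 71 = \left(-311 + 12\right) 71 = \left(-299\right) 71 = -21229$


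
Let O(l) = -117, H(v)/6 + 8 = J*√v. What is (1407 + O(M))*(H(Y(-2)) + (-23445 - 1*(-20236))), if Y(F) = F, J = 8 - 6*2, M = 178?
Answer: -4201530 - 30960*I*√2 ≈ -4.2015e+6 - 43784.0*I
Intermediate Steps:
J = -4 (J = 8 - 12 = -4)
H(v) = -48 - 24*√v (H(v) = -48 + 6*(-4*√v) = -48 - 24*√v)
(1407 + O(M))*(H(Y(-2)) + (-23445 - 1*(-20236))) = (1407 - 117)*((-48 - 24*I*√2) + (-23445 - 1*(-20236))) = 1290*((-48 - 24*I*√2) + (-23445 + 20236)) = 1290*((-48 - 24*I*√2) - 3209) = 1290*(-3257 - 24*I*√2) = -4201530 - 30960*I*√2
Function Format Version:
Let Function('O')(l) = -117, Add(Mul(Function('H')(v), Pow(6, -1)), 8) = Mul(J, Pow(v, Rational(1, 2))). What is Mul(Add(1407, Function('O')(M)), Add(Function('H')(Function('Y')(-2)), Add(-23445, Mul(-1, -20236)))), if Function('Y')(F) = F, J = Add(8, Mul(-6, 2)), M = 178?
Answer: Add(-4201530, Mul(-30960, I, Pow(2, Rational(1, 2)))) ≈ Add(-4.2015e+6, Mul(-43784., I))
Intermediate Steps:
J = -4 (J = Add(8, -12) = -4)
Function('H')(v) = Add(-48, Mul(-24, Pow(v, Rational(1, 2)))) (Function('H')(v) = Add(-48, Mul(6, Mul(-4, Pow(v, Rational(1, 2))))) = Add(-48, Mul(-24, Pow(v, Rational(1, 2)))))
Mul(Add(1407, Function('O')(M)), Add(Function('H')(Function('Y')(-2)), Add(-23445, Mul(-1, -20236)))) = Mul(Add(1407, -117), Add(Add(-48, Mul(-24, Pow(-2, Rational(1, 2)))), Add(-23445, Mul(-1, -20236)))) = Mul(1290, Add(Add(-48, Mul(-24, Mul(I, Pow(2, Rational(1, 2))))), Add(-23445, 20236))) = Mul(1290, Add(Add(-48, Mul(-24, I, Pow(2, Rational(1, 2)))), -3209)) = Mul(1290, Add(-3257, Mul(-24, I, Pow(2, Rational(1, 2))))) = Add(-4201530, Mul(-30960, I, Pow(2, Rational(1, 2))))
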